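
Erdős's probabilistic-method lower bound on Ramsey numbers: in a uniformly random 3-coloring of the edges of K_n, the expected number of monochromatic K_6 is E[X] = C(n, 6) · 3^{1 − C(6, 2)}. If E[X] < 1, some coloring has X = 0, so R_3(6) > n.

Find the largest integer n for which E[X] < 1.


We need C(n, 6) · 3^{1 − 15} < 1, i.e. C(n, 6) < 3^{15 − 1} = 4782969.
Check values of n near the boundary:
  n = 38: C(38, 6) = 2760681; 2760681 < 4782969? YES
  n = 39: C(39, 6) = 3262623; 3262623 < 4782969? YES
  n = 40: C(40, 6) = 3838380; 3838380 < 4782969? YES
  n = 41: C(41, 6) = 4496388; 4496388 < 4782969? YES
  n = 42: C(42, 6) = 5245786; 5245786 < 4782969? NO
  n = 43: C(43, 6) = 6096454; 6096454 < 4782969? NO
The largest n with C(n, 6) < 4782969 is n = 41 (where E[X] = 1498796/1594323 ≈ 0.9401). Hence R_3(6) > 41, i.e. R_3(6) ≥ 42.

Largest n = 41; hence R_3(6) > 41.


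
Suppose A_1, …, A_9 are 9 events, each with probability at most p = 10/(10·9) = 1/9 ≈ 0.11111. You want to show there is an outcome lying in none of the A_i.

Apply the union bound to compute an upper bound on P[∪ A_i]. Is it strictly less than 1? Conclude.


Union bound: P[∪_{i=1}^{9} A_i] ≤ Σ_i P[A_i] ≤ 9·p = 9·(1/9) = 1.
Numerically: 1 ≈ 1.00000.
Is 1 < 1? NO.
Since the bound 1 is ≥ 1, the union bound is uninformative here; it does NOT by itself certify existence.

9·p = 1 ≈ 1.00000; existence NOT certified by the union bound.


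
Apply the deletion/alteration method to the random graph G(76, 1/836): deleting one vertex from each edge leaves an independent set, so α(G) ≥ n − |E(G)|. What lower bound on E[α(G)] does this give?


E[|E(G)|] = C(76, 2)·p = 2850 · (1/836) = 75/22.
E[α(G)] ≥ n − E[|E(G)|] = 76 − 75/22 = 1597/22.
Numerically: ≈ 72.59091.
(This is only a lower bound; the true E[α(G)] may be larger.)

E[α(G)] ≥ 1597/22 ≈ 72.59091.


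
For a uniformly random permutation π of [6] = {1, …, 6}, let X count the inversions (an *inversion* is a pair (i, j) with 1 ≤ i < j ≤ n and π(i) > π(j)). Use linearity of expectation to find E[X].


Write X = Σ X_I over the C(6, 2) = 15 pairs i < j, with X_I the indicator of one inversion.
There are 15 indicators.
For each fixed pair i < j, the values π(i) and π(j) are two distinct elements of {1, …, 6} in uniformly random order; by symmetry P[π(i) > π(j)] = 1/2.
By linearity: E[X] = 15 · (1/2) = C(6, 2) · (1/2) = 15/2 = 15/2 ≈ 7.5000.

E[X] = 15/2 = 7.5000.


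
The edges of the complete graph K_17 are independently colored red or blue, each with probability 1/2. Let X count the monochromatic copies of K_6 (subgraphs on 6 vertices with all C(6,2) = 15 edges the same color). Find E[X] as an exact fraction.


Let X = Σ_S X_S over the C(17, 6) = 12376 subsets S of size 6, where X_S = 1 if the K_6 on S is monochromatic.
For a fixed S, the K_6 on S has C(6, 2) = 15 edges. P[all 15 edges red] = (1/2)^15, and likewise for blue, so P[monochromatic] = 2·(1/2)^15 = 2^{1 − 15} = 1/16384.
Summing: E[X] = C(17, 6) · 2^{1 − 15} = 12376 · 1/16384 = 1547/2048.
Numerically: E[X] ≈ 0.75537.

E[X] = C(17,6)·2^(1−C(6,2)) = 1547/2048 ≈ 0.75537.


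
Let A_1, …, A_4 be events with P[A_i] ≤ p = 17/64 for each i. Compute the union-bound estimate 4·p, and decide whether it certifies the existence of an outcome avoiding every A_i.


Union bound: P[∪_{i=1}^{4} A_i] ≤ Σ_i P[A_i] ≤ 4·p = 4·(17/64) = 17/16.
Numerically: 17/16 ≈ 1.062500.
Is 17/16 < 1? NO.
Since the bound 17/16 is ≥ 1, the union bound is uninformative here; it does NOT by itself certify existence.

4·p = 17/16 ≈ 1.062500; existence NOT certified by the union bound.


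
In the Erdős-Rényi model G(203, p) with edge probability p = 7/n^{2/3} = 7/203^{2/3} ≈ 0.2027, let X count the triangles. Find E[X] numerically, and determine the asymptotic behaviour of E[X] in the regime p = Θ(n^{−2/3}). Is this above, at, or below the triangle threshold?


Number of potential triangles: C(203, 3) = 1373701.
Each occurs with probability p³ ≈ (0.2027)³ ≈ 8.323424e-03.
By linearity: E[X] = C(203, 3)·p³ ≈ 1373701 · 8.323424e-03 ≈ 11433.8966.
Since α = 2/3 < 1, p = c/n^{2/3} ≫ 1/n is above the triangle threshold p ~ 1/n. Asymptotically E[X] ~ (c³/6)·n^{3(1−α)} = (7³/6)·n^{1} → ∞; triangles are abundant w.h.p.

E[X] ≈ 11433.8966; in regime p = Θ(1/n^{2/3}) E[X] diverges (above the triangle threshold p ~ 1/n).


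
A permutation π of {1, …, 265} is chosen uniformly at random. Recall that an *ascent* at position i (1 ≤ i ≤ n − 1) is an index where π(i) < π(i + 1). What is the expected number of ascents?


Write X = Σ X_I over i = 1, …, 264, with X_I the indicator of one ascent.
There are 264 indicators.
For each fixed i, the pair (π(i), π(i+1)) is a uniformly random ordered pair of distinct values from {1, …, 265}; by symmetry P[π(i) < π(i+1)] = 1/2.
By linearity: E[X] = 264 · (1/2) = (265 − 1) · (1/2) = 132 ≈ 132.000000.

E[X] = 132 = 132.000000.


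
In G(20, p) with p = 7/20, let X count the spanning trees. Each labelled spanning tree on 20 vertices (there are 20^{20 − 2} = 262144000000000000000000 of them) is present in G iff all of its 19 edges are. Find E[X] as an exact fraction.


K_20 has 20^{20 − 2} = 262144000000000000000000 labelled spanning trees.
For each such spanning tree H, let X_H = 1 if all 19 edges of H are present in G. Then P[X_H = 1] = p^{19} = (7/20)^{19} = 11398895185373143/5242880000000000000000000.
By linearity of expectation: E[X] = Σ_H E[X_H] = 262144000000000000000000 · p^{19} = 262144000000000000000000 · 11398895185373143/5242880000000000000000000 = 11398895185373143/20.
Numerically: E[X] ≈ 5.6994e+14.

E[X] = 262144000000000000000000 · (7/20)^{19} = 11398895185373143/20 ≈ 5.6994e+14.


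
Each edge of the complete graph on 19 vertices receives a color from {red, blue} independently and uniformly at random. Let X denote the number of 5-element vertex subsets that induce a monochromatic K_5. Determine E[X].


Let X = Σ_S X_S over the C(19, 5) = 11628 subsets S of size 5, where X_S = 1 if the K_5 on S is monochromatic.
For a fixed S, the K_5 on S has C(5, 2) = 10 edges. P[all 10 edges red] = (1/2)^10, and likewise for blue, so P[monochromatic] = 2·(1/2)^10 = 2^{1 − 10} = 1/512.
Summing: E[X] = C(19, 5) · 2^{1 − 10} = 11628 · 1/512 = 2907/128.
Numerically: E[X] ≈ 22.7109.

E[X] = C(19,5)·2^(1−C(5,2)) = 2907/128 ≈ 22.7109.


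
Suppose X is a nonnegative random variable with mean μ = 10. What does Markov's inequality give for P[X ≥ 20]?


μ = E[X] = 10, a = 20.
Markov: P[X ≥ 20] ≤ μ/a = (10)/20 = 1/2.
Numerically: ≈ 0.5000.
(Since a = 20 > μ = 10.0000, the bound 1/2 is < 1 and informative.)

P[X ≥ 20] ≤ 1/2 ≈ 0.5000.


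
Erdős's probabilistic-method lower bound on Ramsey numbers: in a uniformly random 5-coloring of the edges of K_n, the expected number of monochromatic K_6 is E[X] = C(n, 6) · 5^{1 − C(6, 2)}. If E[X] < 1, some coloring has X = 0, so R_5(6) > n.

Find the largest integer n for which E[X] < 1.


We need C(n, 6) · 5^{1 − 15} < 1, i.e. C(n, 6) < 5^{15 − 1} = 6103515625.
Check values of n near the boundary:
  n = 128: C(128, 6) = 5423611200; 5423611200 < 6103515625? YES
  n = 129: C(129, 6) = 5688177600; 5688177600 < 6103515625? YES
  n = 130: C(130, 6) = 5963412000; 5963412000 < 6103515625? YES
  n = 131: C(131, 6) = 6249655776; 6249655776 < 6103515625? NO
The largest n with C(n, 6) < 6103515625 is n = 130 (where E[X] = 47707296/48828125 ≈ 0.977). Hence R_5(6) > 130, i.e. R_5(6) ≥ 131.

Largest n = 130; hence R_5(6) > 130.


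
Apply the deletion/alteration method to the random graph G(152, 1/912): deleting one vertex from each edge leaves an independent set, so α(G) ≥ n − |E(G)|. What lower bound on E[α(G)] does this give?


E[|E(G)|] = C(152, 2)·p = 11476 · (1/912) = 151/12.
E[α(G)] ≥ n − E[|E(G)|] = 152 − 151/12 = 1673/12.
Numerically: ≈ 139.416667.
(This is only a lower bound; the true E[α(G)] may be larger.)

E[α(G)] ≥ 1673/12 ≈ 139.416667.


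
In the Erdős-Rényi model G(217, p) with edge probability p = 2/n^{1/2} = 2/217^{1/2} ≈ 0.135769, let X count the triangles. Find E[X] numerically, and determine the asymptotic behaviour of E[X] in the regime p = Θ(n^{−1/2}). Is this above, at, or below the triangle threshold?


Number of potential triangles: C(217, 3) = 1679580.
Each occurs with probability p³ ≈ (0.135769)³ ≈ 2.50265155e-03.
By linearity: E[X] = C(217, 3)·p³ ≈ 1679580 · 2.50265155e-03 ≈ 4203.403493.
Since α = 1/2 < 1, p = c/n^{1/2} ≫ 1/n is above the triangle threshold p ~ 1/n. Asymptotically E[X] ~ (c³/6)·n^{3(1−α)} = (2³/6)·n^{1.5} → ∞; triangles are abundant w.h.p.

E[X] ≈ 4203.403493; in regime p = Θ(1/n^{1/2}) E[X] diverges (above the triangle threshold p ~ 1/n).


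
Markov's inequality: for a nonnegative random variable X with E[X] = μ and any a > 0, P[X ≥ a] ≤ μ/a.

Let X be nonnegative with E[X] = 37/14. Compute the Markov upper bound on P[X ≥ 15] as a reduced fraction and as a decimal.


μ = E[X] = 37/14, a = 15.
Markov: P[X ≥ 15] ≤ μ/a = (37/14)/15 = 37/210.
Numerically: ≈ 0.176190.
(Since a = 15 > μ = 2.642857, the bound 37/210 is < 1 and informative.)

P[X ≥ 15] ≤ 37/210 ≈ 0.176190.


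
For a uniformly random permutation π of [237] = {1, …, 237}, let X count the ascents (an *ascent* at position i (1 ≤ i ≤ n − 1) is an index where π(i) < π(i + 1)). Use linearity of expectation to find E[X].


Write X = Σ X_I over i = 1, …, 236, with X_I the indicator of one ascent.
There are 236 indicators.
For each fixed i, the pair (π(i), π(i+1)) is a uniformly random ordered pair of distinct values from {1, …, 237}; by symmetry P[π(i) < π(i+1)] = 1/2.
By linearity: E[X] = 236 · (1/2) = (237 − 1) · (1/2) = 118 ≈ 118.000000.

E[X] = 118 = 118.000000.


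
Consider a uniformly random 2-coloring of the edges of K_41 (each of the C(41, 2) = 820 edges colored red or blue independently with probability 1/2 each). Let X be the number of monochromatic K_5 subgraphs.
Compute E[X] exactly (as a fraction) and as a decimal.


Let X = Σ_S X_S over the C(41, 5) = 749398 subsets S of size 5, where X_S = 1 if the K_5 on S is monochromatic.
For a fixed S, the K_5 on S has C(5, 2) = 10 edges. P[all 10 edges red] = (1/2)^10, and likewise for blue, so P[monochromatic] = 2·(1/2)^10 = 2^{1 − 10} = 1/512.
Summing: E[X] = C(41, 5) · 2^{1 − 10} = 749398 · 1/512 = 374699/256.
Numerically: E[X] ≈ 1463.6680.

E[X] = C(41,5)·2^(1−C(5,2)) = 374699/256 ≈ 1463.6680.


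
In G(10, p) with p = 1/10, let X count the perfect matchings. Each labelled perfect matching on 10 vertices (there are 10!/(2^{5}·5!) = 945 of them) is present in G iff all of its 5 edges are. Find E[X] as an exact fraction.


K_10 has 10!/(2^{5}·5!) = 945 labelled perfect matchings.
For each such perfect matching H, let X_H = 1 if all 5 edges of H are present in G. Then P[X_H = 1] = p^{5} = (1/10)^{5} = 1/100000.
By linearity: E[X] = Σ_H E[X_H] = 945 · p^{5} = 945 · 1/100000 = 189/20000.
Numerically: E[X] ≈ 0.00945.

E[X] = 945 · (1/10)^{5} = 189/20000 ≈ 0.00945.


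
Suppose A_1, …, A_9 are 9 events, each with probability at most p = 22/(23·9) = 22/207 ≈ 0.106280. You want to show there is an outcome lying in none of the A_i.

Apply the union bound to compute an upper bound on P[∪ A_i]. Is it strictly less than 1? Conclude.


Union bound: P[∪_{i=1}^{9} A_i] ≤ Σ_i P[A_i] ≤ 9·p = 9·(22/207) = 22/23.
Numerically: 22/23 ≈ 0.956522.
Is 22/23 < 1? YES.
Since P[∪ A_i] ≤ 22/23 < 1, the complement has P[∩ A_i^c] ≥ 1 − 22/23 = 1/23 > 0, so some outcome avoids every A_i.

9·p = 22/23 ≈ 0.956522; existence CERTIFIED by the union bound.


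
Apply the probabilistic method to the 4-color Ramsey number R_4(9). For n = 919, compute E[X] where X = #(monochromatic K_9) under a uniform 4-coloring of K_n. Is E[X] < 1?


E[X] = C(919, 9) · 4^{1 − 36} = 1238828681639563077558 · 4^{−35} = 1238828681639563077558/1180591620717411303424.
As a reduced fraction: E[X] = 619414340819781538779/590295810358705651712 ≈ 1.0493287.
Is E[X] < 1? NO.
Since E[X] ≥ 1, the first-moment bound is inconclusive at n = 919; it does NOT by itself certify R_4(9) > 919.

E[X] = 619414340819781538779/590295810358705651712 ≈ 1.0493287; E[X] ≥ 1; first-moment method inconclusive here.


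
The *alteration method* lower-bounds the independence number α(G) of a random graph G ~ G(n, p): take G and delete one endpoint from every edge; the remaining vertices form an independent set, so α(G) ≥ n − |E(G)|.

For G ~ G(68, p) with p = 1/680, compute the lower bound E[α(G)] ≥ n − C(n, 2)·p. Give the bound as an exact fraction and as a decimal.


E[|E(G)|] = C(68, 2)·p = 2278 · (1/680) = 67/20.
E[α(G)] ≥ n − E[|E(G)|] = 68 − 67/20 = 1293/20.
Numerically: ≈ 64.6500.
(This is only a lower bound; the true E[α(G)] may be larger.)

E[α(G)] ≥ 1293/20 ≈ 64.6500.


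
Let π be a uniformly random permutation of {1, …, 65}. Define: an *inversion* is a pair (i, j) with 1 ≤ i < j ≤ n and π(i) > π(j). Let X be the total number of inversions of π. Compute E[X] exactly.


Write X = Σ X_I over the C(65, 2) = 2080 pairs i < j, with X_I the indicator of one inversion.
There are 2080 indicators.
For each fixed pair i < j, the values π(i) and π(j) are two distinct elements of {1, …, 65} in uniformly random order; by symmetry P[π(i) > π(j)] = 1/2.
By linearity: E[X] = 2080 · (1/2) = C(65, 2) · (1/2) = 2080/2 = 1040 ≈ 1040.0000.

E[X] = 1040 = 1040.0000.


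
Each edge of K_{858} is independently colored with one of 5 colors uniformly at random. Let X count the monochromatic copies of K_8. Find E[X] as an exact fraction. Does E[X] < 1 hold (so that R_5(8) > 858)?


E[X] = C(858, 8) · 5^{1 − 28} = 7049584530256467771 · 5^{−27} = 7049584530256467771/7450580596923828125.
As a reduced fraction: E[X] = 7049584530256467771/7450580596923828125 ≈ 0.946179.
Is E[X] < 1? YES.
Since E[X] < 1, there exists a 5-coloring of K_{858} with no monochromatic K_8; hence R_5(8) > 858.

E[X] = 7049584530256467771/7450580596923828125 ≈ 0.946179; E[X] < 1, so R_5(8) > 858.


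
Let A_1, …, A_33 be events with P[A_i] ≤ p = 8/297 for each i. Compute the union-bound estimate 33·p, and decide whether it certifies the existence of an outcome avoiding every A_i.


Union bound: P[∪_{i=1}^{33} A_i] ≤ Σ_i P[A_i] ≤ 33·p = 33·(8/297) = 8/9.
Numerically: 8/9 ≈ 0.888889.
Is 8/9 < 1? YES.
Since P[∪ A_i] ≤ 8/9 < 1, the complement has P[∩ A_i^c] ≥ 1 − 8/9 = 1/9 > 0, so some outcome avoids every A_i.

33·p = 8/9 ≈ 0.888889; existence CERTIFIED by the union bound.


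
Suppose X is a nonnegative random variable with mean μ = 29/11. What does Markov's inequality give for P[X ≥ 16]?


μ = E[X] = 29/11, a = 16.
Markov: P[X ≥ 16] ≤ μ/a = (29/11)/16 = 29/176.
Numerically: ≈ 0.164773.
(Since a = 16 > μ = 2.636364, the bound 29/176 is < 1 and informative.)

P[X ≥ 16] ≤ 29/176 ≈ 0.164773.


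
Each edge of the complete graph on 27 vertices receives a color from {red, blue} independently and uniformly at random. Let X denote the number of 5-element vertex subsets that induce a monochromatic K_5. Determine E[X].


Let X = Σ_S X_S over the C(27, 5) = 80730 subsets S of size 5, where X_S = 1 if the K_5 on S is monochromatic.
For a fixed S, the K_5 on S has C(5, 2) = 10 edges. P[all 10 edges red] = (1/2)^10, and likewise for blue, so P[monochromatic] = 2·(1/2)^10 = 2^{1 − 10} = 1/512.
By linearity of expectation: E[X] = C(27, 5) · 2^{1 − 10} = 80730 · 1/512 = 40365/256.
Numerically: E[X] ≈ 157.675781.

E[X] = C(27,5)·2^(1−C(5,2)) = 40365/256 ≈ 157.675781.


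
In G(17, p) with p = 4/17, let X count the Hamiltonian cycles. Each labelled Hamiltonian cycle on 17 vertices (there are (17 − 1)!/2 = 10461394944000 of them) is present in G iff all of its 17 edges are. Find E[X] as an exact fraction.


K_17 has (17 − 1)!/2 = 10461394944000 labelled Hamiltonian cycles.
For each such Hamiltonian cycle H, let X_H = 1 if all 17 edges of H are present in G. Then P[X_H = 1] = p^{17} = (4/17)^{17} = 17179869184/827240261886336764177.
By linearity: E[X] = Σ_H E[X_H] = 10461394944000 · p^{17} = 10461394944000 · 17179869184/827240261886336764177 = 179725396620079005696000/827240261886336764177.
Numerically: E[X] ≈ 217.259.

E[X] = 10461394944000 · (4/17)^{17} = 179725396620079005696000/827240261886336764177 ≈ 217.259.


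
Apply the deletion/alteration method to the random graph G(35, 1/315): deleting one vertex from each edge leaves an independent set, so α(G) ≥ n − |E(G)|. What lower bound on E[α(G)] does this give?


E[|E(G)|] = C(35, 2)·p = 595 · (1/315) = 17/9.
E[α(G)] ≥ n − E[|E(G)|] = 35 − 17/9 = 298/9.
Numerically: ≈ 33.11111.
(This is only a lower bound; the true E[α(G)] may be larger.)

E[α(G)] ≥ 298/9 ≈ 33.11111.


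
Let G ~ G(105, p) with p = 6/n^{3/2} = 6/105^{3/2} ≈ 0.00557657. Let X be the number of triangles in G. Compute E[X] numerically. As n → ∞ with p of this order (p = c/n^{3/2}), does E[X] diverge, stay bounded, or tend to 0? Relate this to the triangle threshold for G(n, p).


Number of potential triangles: C(105, 3) = 187460.
Each occurs with probability p³ ≈ (0.00557657)³ ≈ 1.73421088e-07.
By linearity: E[X] = C(105, 3)·p³ ≈ 187460 · 1.73421088e-07 ≈ 0.032510.
Since α = 3/2 > 1, p = c/n^{3/2} = o(1/n) is below the triangle threshold p ~ 1/n. Asymptotically E[X] ~ (c³/6)·n^{3(1−α)} = (6³/6)·n^{-1.5} → 0, so by Markov's inequality G has no triangles w.h.p.

E[X] ≈ 0.032510; in regime p = Θ(1/n^{3/2}) E[X] tends to 0 (below the triangle threshold p ~ 1/n).


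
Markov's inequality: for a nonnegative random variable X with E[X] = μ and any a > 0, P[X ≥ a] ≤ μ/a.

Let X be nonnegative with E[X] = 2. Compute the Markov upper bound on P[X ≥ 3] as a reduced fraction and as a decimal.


μ = E[X] = 2, a = 3.
Markov: P[X ≥ 3] ≤ μ/a = (2)/3 = 2/3.
Numerically: ≈ 0.6667.
(Since a = 3 > μ = 2.0000, the bound 2/3 is < 1 and informative.)

P[X ≥ 3] ≤ 2/3 ≈ 0.6667.


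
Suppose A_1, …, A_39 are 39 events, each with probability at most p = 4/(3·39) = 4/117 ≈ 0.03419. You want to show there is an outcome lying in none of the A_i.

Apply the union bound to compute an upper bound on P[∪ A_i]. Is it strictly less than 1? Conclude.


Union bound: P[∪_{i=1}^{39} A_i] ≤ Σ_i P[A_i] ≤ 39·p = 39·(4/117) = 4/3.
Numerically: 4/3 ≈ 1.33333.
Is 4/3 < 1? NO.
Since the bound 4/3 is ≥ 1, the union bound is uninformative here; it does NOT by itself certify existence.

39·p = 4/3 ≈ 1.33333; existence NOT certified by the union bound.


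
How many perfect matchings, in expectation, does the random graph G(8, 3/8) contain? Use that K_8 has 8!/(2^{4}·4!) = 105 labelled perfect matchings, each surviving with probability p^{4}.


K_8 has 8!/(2^{4}·4!) = 105 labelled perfect matchings.
For each such perfect matching H, let X_H = 1 if all 4 edges of H are present in G. Then P[X_H = 1] = p^{4} = (3/8)^{4} = 81/4096.
By linearity of expectation: E[X] = Σ_H E[X_H] = 105 · p^{4} = 105 · 81/4096 = 8505/4096.
Numerically: E[X] ≈ 2.08.

E[X] = 105 · (3/8)^{4} = 8505/4096 ≈ 2.08.


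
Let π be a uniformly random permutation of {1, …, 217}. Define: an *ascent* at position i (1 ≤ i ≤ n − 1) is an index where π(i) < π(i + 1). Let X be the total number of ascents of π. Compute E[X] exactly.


Write X = Σ X_I over i = 1, …, 216, with X_I the indicator of one ascent.
There are 216 indicators.
For each fixed i, the pair (π(i), π(i+1)) is a uniformly random ordered pair of distinct values from {1, …, 217}; by symmetry P[π(i) < π(i+1)] = 1/2.
By linearity: E[X] = 216 · (1/2) = (217 − 1) · (1/2) = 108 ≈ 108.0000.

E[X] = 108 = 108.0000.


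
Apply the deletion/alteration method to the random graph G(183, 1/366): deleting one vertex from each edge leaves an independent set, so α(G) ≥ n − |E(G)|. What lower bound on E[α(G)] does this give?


E[|E(G)|] = C(183, 2)·p = 16653 · (1/366) = 91/2.
E[α(G)] ≥ n − E[|E(G)|] = 183 − 91/2 = 275/2.
Numerically: ≈ 137.50000.
(This is only a lower bound; the true E[α(G)] may be larger.)

E[α(G)] ≥ 275/2 ≈ 137.50000.


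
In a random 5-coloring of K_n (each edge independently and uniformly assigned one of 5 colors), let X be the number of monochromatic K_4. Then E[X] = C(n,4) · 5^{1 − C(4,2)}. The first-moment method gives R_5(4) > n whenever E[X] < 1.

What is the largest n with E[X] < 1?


We need C(n, 4) · 5^{1 − 6} < 1, i.e. C(n, 4) < 5^{6 − 1} = 3125.
Check values of n near the boundary:
  n = 16: C(16, 4) = 1820; 1820 < 3125? YES
  n = 17: C(17, 4) = 2380; 2380 < 3125? YES
  n = 18: C(18, 4) = 3060; 3060 < 3125? YES
  n = 19: C(19, 4) = 3876; 3876 < 3125? NO
  n = 20: C(20, 4) = 4845; 4845 < 3125? NO
The largest n with C(n, 4) < 3125 is n = 18 (where E[X] = 612/625 ≈ 0.97920). Hence R_5(4) > 18, i.e. R_5(4) ≥ 19.

Largest n = 18; hence R_5(4) > 18.


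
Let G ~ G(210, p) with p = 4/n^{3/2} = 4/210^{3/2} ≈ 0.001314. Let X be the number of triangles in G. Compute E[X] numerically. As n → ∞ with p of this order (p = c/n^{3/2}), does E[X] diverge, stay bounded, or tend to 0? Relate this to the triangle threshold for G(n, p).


Number of potential triangles: C(210, 3) = 1521520.
Each occurs with probability p³ ≈ (0.001314)³ ≈ 2.270875e-09.
By linearity: E[X] = C(210, 3)·p³ ≈ 1521520 · 2.270875e-09 ≈ 0.0035.
Since α = 3/2 > 1, p = c/n^{3/2} = o(1/n) is below the triangle threshold p ~ 1/n. Asymptotically E[X] ~ (c³/6)·n^{3(1−α)} = (4³/6)·n^{-1.5} → 0, so by Markov's inequality G has no triangles w.h.p.

E[X] ≈ 0.0035; in regime p = Θ(1/n^{3/2}) E[X] tends to 0 (below the triangle threshold p ~ 1/n).


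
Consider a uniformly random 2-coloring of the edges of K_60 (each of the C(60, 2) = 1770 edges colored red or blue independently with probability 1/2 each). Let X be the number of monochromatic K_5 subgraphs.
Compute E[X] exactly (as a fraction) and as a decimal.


Let X = Σ_S X_S over the C(60, 5) = 5461512 subsets S of size 5, where X_S = 1 if the K_5 on S is monochromatic.
For a fixed S, the K_5 on S has C(5, 2) = 10 edges. P[all 10 edges red] = (1/2)^10, and likewise for blue, so P[monochromatic] = 2·(1/2)^10 = 2^{1 − 10} = 1/512.
By linearity: E[X] = C(60, 5) · 2^{1 − 10} = 5461512 · 1/512 = 682689/64.
Numerically: E[X] ≈ 10667.015625.

E[X] = C(60,5)·2^(1−C(5,2)) = 682689/64 ≈ 10667.015625.


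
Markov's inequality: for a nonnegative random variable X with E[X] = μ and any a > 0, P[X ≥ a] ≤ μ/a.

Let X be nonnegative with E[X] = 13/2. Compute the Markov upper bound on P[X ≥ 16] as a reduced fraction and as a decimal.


μ = E[X] = 13/2, a = 16.
Markov: P[X ≥ 16] ≤ μ/a = (13/2)/16 = 13/32.
Numerically: ≈ 0.40625.
(Since a = 16 > μ = 6.50000, the bound 13/32 is < 1 and informative.)

P[X ≥ 16] ≤ 13/32 ≈ 0.40625.


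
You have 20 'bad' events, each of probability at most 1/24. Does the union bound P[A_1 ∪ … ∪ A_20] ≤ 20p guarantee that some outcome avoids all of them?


Union bound: P[∪_{i=1}^{20} A_i] ≤ Σ_i P[A_i] ≤ 20·p = 20·(1/24) = 5/6.
Numerically: 5/6 ≈ 0.8333.
Is 5/6 < 1? YES.
Since P[∪ A_i] ≤ 5/6 < 1, the complement has P[∩ A_i^c] ≥ 1 − 5/6 = 1/6 > 0, so some outcome avoids every A_i.

20·p = 5/6 ≈ 0.8333; existence CERTIFIED by the union bound.


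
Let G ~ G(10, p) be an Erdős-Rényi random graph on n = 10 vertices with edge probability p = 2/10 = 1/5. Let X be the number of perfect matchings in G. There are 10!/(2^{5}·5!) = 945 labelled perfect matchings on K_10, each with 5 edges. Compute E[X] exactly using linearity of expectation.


K_10 has 10!/(2^{5}·5!) = 945 labelled perfect matchings.
For each such perfect matching H, let X_H = 1 if all 5 edges of H are present in G. Then P[X_H = 1] = p^{5} = (1/5)^{5} = 1/3125.
By linearity: E[X] = Σ_H E[X_H] = 945 · p^{5} = 945 · 1/3125 = 189/625.
Numerically: E[X] ≈ 0.302.

E[X] = 945 · (1/5)^{5} = 189/625 ≈ 0.302.


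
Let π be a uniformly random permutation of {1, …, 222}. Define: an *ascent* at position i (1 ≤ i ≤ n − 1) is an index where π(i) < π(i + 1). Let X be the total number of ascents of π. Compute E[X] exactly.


Write X = Σ X_I over i = 1, …, 221, with X_I the indicator of one ascent.
There are 221 indicators.
For each fixed i, the pair (π(i), π(i+1)) is a uniformly random ordered pair of distinct values from {1, …, 222}; by symmetry P[π(i) < π(i+1)] = 1/2.
By linearity: E[X] = 221 · (1/2) = (222 − 1) · (1/2) = 221/2 ≈ 110.500000.

E[X] = 221/2 = 110.500000.


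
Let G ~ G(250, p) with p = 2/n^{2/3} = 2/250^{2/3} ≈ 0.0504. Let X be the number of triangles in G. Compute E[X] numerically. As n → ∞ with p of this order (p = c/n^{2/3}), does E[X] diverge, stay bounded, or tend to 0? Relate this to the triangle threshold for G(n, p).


Number of potential triangles: C(250, 3) = 2573000.
Each occurs with probability p³ ≈ (0.0504)³ ≈ 1.28000e-04.
By linearity: E[X] = C(250, 3)·p³ ≈ 2573000 · 1.28000e-04 ≈ 329.344.
Since α = 2/3 < 1, p = c/n^{2/3} ≫ 1/n is above the triangle threshold p ~ 1/n. Asymptotically E[X] ~ (c³/6)·n^{3(1−α)} = (2³/6)·n^{1} → ∞; triangles are abundant w.h.p.

E[X] ≈ 329.344; in regime p = Θ(1/n^{2/3}) E[X] diverges (above the triangle threshold p ~ 1/n).


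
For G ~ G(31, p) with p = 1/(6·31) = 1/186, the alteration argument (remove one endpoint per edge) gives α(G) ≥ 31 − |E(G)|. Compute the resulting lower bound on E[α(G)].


E[|E(G)|] = C(31, 2)·p = 465 · (1/186) = 5/2.
E[α(G)] ≥ n − E[|E(G)|] = 31 − 5/2 = 57/2.
Numerically: ≈ 28.500.
(This is only a lower bound; the true E[α(G)] may be larger.)

E[α(G)] ≥ 57/2 ≈ 28.500.


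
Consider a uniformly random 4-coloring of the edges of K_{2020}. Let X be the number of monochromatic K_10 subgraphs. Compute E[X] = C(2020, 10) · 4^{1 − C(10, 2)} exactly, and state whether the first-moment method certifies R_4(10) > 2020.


E[X] = C(2020, 10) · 4^{1 − 45} = 304832018578739931133653656 · 4^{−44} = 304832018578739931133653656/309485009821345068724781056.
As a reduced fraction: E[X] = 38104002322342491391706707/38685626227668133590597632 ≈ 0.9849654.
Is E[X] < 1? YES.
Since E[X] < 1, there exists a 4-coloring of K_{2020} with no monochromatic K_10; hence R_4(10) > 2020.

E[X] = 38104002322342491391706707/38685626227668133590597632 ≈ 0.9849654; E[X] < 1, so R_4(10) > 2020.


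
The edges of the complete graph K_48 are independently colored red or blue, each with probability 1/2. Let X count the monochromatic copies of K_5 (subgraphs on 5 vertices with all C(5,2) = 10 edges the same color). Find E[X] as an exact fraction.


Let X = Σ_S X_S over the C(48, 5) = 1712304 subsets S of size 5, where X_S = 1 if the K_5 on S is monochromatic.
For a fixed S, the K_5 on S has C(5, 2) = 10 edges. P[all 10 edges red] = (1/2)^10, and likewise for blue, so P[monochromatic] = 2·(1/2)^10 = 2^{1 − 10} = 1/512.
By linearity: E[X] = C(48, 5) · 2^{1 − 10} = 1712304 · 1/512 = 107019/32.
Numerically: E[X] ≈ 3344.343750.

E[X] = C(48,5)·2^(1−C(5,2)) = 107019/32 ≈ 3344.343750.


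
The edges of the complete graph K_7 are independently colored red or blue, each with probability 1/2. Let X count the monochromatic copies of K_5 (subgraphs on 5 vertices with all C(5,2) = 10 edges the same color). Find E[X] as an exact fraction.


Let X = Σ_S X_S over the C(7, 5) = 21 subsets S of size 5, where X_S = 1 if the K_5 on S is monochromatic.
For a fixed S, the K_5 on S has C(5, 2) = 10 edges. P[all 10 edges red] = (1/2)^10, and likewise for blue, so P[monochromatic] = 2·(1/2)^10 = 2^{1 − 10} = 1/512.
By linearity of expectation: E[X] = C(7, 5) · 2^{1 − 10} = 21 · 1/512 = 21/512.
Numerically: E[X] ≈ 0.0410.

E[X] = C(7,5)·2^(1−C(5,2)) = 21/512 ≈ 0.0410.


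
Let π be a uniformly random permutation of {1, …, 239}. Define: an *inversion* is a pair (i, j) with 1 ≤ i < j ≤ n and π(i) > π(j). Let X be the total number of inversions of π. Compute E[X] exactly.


Write X = Σ X_I over the C(239, 2) = 28441 pairs i < j, with X_I the indicator of one inversion.
There are 28441 indicators.
For each fixed pair i < j, the values π(i) and π(j) are two distinct elements of {1, …, 239} in uniformly random order; by symmetry P[π(i) > π(j)] = 1/2.
By linearity: E[X] = 28441 · (1/2) = C(239, 2) · (1/2) = 28441/2 = 28441/2 ≈ 14220.500.

E[X] = 28441/2 = 14220.500.


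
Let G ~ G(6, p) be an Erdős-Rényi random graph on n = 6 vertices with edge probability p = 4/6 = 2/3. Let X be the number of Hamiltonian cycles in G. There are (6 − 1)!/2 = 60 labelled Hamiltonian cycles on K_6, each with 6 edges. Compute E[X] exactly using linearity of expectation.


K_6 has (6 − 1)!/2 = 60 labelled Hamiltonian cycles.
For each such Hamiltonian cycle H, let X_H = 1 if all 6 edges of H are present in G. Then P[X_H = 1] = p^{6} = (2/3)^{6} = 64/729.
By linearity: E[X] = Σ_H E[X_H] = 60 · p^{6} = 60 · 64/729 = 1280/243.
Numerically: E[X] ≈ 5.26749.

E[X] = 60 · (2/3)^{6} = 1280/243 ≈ 5.26749.


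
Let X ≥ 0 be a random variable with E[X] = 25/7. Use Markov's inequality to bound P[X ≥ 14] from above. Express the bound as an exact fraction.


μ = E[X] = 25/7, a = 14.
Markov: P[X ≥ 14] ≤ μ/a = (25/7)/14 = 25/98.
Numerically: ≈ 0.255102.
(Since a = 14 > μ = 3.571429, the bound 25/98 is < 1 and informative.)

P[X ≥ 14] ≤ 25/98 ≈ 0.255102.


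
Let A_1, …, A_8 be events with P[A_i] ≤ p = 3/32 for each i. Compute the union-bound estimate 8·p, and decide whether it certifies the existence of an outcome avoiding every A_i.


Union bound: P[∪_{i=1}^{8} A_i] ≤ Σ_i P[A_i] ≤ 8·p = 8·(3/32) = 3/4.
Numerically: 3/4 ≈ 0.7500.
Is 3/4 < 1? YES.
Since P[∪ A_i] ≤ 3/4 < 1, the complement has P[∩ A_i^c] ≥ 1 − 3/4 = 1/4 > 0, so some outcome avoids every A_i.

8·p = 3/4 ≈ 0.7500; existence CERTIFIED by the union bound.


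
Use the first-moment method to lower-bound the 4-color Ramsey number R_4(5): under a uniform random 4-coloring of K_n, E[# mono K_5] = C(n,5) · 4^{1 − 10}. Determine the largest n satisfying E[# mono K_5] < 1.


We need C(n, 5) · 4^{1 − 10} < 1, i.e. C(n, 5) < 4^{10 − 1} = 262144.
Check values of n near the boundary:
  n = 30: C(30, 5) = 142506; 142506 < 262144? YES
  n = 31: C(31, 5) = 169911; 169911 < 262144? YES
  n = 32: C(32, 5) = 201376; 201376 < 262144? YES
  n = 33: C(33, 5) = 237336; 237336 < 262144? YES
  n = 34: C(34, 5) = 278256; 278256 < 262144? NO
The largest n with C(n, 5) < 262144 is n = 33 (where E[X] = 29667/32768 ≈ 0.9053650). Hence R_4(5) > 33, i.e. R_4(5) ≥ 34.

Largest n = 33; hence R_4(5) > 33.


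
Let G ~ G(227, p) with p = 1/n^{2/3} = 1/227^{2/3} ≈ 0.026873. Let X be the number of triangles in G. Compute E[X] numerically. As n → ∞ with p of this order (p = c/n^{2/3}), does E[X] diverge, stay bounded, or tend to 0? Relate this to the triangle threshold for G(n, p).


Number of potential triangles: C(227, 3) = 1923825.
Each occurs with probability p³ ≈ (0.026873)³ ≈ 1.94065478e-05.
By linearity: E[X] = C(227, 3)·p³ ≈ 1923825 · 1.94065478e-05 ≈ 37.334802.
Since α = 2/3 < 1, p = c/n^{2/3} ≫ 1/n is above the triangle threshold p ~ 1/n. Asymptotically E[X] ~ (c³/6)·n^{3(1−α)} = (1³/6)·n^{1} → ∞; triangles are abundant w.h.p.

E[X] ≈ 37.334802; in regime p = Θ(1/n^{2/3}) E[X] diverges (above the triangle threshold p ~ 1/n).


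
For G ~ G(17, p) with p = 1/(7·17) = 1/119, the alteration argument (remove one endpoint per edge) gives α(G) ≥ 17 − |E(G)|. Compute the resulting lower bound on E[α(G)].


E[|E(G)|] = C(17, 2)·p = 136 · (1/119) = 8/7.
E[α(G)] ≥ n − E[|E(G)|] = 17 − 8/7 = 111/7.
Numerically: ≈ 15.857.
(This is only a lower bound; the true E[α(G)] may be larger.)

E[α(G)] ≥ 111/7 ≈ 15.857.


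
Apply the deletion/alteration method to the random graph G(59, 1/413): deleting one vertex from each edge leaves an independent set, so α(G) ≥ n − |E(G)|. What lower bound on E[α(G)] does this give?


E[|E(G)|] = C(59, 2)·p = 1711 · (1/413) = 29/7.
E[α(G)] ≥ n − E[|E(G)|] = 59 − 29/7 = 384/7.
Numerically: ≈ 54.85714.
(This is only a lower bound; the true E[α(G)] may be larger.)

E[α(G)] ≥ 384/7 ≈ 54.85714.


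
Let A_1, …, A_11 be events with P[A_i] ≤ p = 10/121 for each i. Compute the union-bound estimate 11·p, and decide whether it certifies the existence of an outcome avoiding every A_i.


Union bound: P[∪_{i=1}^{11} A_i] ≤ Σ_i P[A_i] ≤ 11·p = 11·(10/121) = 10/11.
Numerically: 10/11 ≈ 0.909091.
Is 10/11 < 1? YES.
Since P[∪ A_i] ≤ 10/11 < 1, the complement has P[∩ A_i^c] ≥ 1 − 10/11 = 1/11 > 0, so some outcome avoids every A_i.

11·p = 10/11 ≈ 0.909091; existence CERTIFIED by the union bound.


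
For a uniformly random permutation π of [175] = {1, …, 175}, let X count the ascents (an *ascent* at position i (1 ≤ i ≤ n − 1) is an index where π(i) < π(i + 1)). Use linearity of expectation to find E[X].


Write X = Σ X_I over i = 1, …, 174, with X_I the indicator of one ascent.
There are 174 indicators.
For each fixed i, the pair (π(i), π(i+1)) is a uniformly random ordered pair of distinct values from {1, …, 175}; by symmetry P[π(i) < π(i+1)] = 1/2.
By linearity: E[X] = 174 · (1/2) = (175 − 1) · (1/2) = 87 ≈ 87.0000.

E[X] = 87 = 87.0000.


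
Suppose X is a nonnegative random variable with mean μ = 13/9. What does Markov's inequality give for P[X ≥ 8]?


μ = E[X] = 13/9, a = 8.
Markov: P[X ≥ 8] ≤ μ/a = (13/9)/8 = 13/72.
Numerically: ≈ 0.1806.
(Since a = 8 > μ = 1.4444, the bound 13/72 is < 1 and informative.)

P[X ≥ 8] ≤ 13/72 ≈ 0.1806.


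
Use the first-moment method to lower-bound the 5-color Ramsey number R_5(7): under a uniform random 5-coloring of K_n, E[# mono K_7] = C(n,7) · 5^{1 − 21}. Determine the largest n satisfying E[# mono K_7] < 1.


We need C(n, 7) · 5^{1 − 21} < 1, i.e. C(n, 7) < 5^{21 − 1} = 95367431640625.
Check values of n near the boundary:
  n = 332: C(332, 7) = 82772214646616; 82772214646616 < 95367431640625? YES
  n = 333: C(333, 7) = 84549532139028; 84549532139028 < 95367431640625? YES
  n = 334: C(334, 7) = 86359460961576; 86359460961576 < 95367431640625? YES
  n = 335: C(335, 7) = 88202498238195; 88202498238195 < 95367431640625? YES
  n = 336: C(336, 7) = 90079147136880; 90079147136880 < 95367431640625? YES
  n = 337: C(337, 7) = 91989916924632; 91989916924632 < 95367431640625? YES
  n = 338: C(338, 7) = 93935323022736; 93935323022736 < 95367431640625? YES
  n = 339: C(339, 7) = 95915887062372; 95915887062372 < 95367431640625? NO
  n = 340: C(340, 7) = 97932136940560; 97932136940560 < 95367431640625? NO
The largest n with C(n, 7) < 95367431640625 is n = 338 (where E[X] = 93935323022736/95367431640625 ≈ 0.98498). Hence R_5(7) > 338, i.e. R_5(7) ≥ 339.

Largest n = 338; hence R_5(7) > 338.


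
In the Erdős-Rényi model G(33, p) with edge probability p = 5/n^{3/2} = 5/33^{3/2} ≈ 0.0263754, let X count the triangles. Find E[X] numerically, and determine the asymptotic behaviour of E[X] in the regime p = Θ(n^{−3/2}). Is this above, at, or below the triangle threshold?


Number of potential triangles: C(33, 3) = 5456.
Each occurs with probability p³ ≈ (0.0263754)³ ≈ 1.83483613e-05.
By linearity: E[X] = C(33, 3)·p³ ≈ 5456 · 1.83483613e-05 ≈ 0.100109.
Since α = 3/2 > 1, p = c/n^{3/2} = o(1/n) is below the triangle threshold p ~ 1/n. Asymptotically E[X] ~ (c³/6)·n^{3(1−α)} = (5³/6)·n^{-1.5} → 0, so by Markov's inequality G has no triangles w.h.p.

E[X] ≈ 0.100109; in regime p = Θ(1/n^{3/2}) E[X] tends to 0 (below the triangle threshold p ~ 1/n).


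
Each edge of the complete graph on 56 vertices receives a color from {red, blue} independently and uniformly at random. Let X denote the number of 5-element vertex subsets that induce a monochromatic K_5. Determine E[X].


Let X = Σ_S X_S over the C(56, 5) = 3819816 subsets S of size 5, where X_S = 1 if the K_5 on S is monochromatic.
For a fixed S, the K_5 on S has C(5, 2) = 10 edges. P[all 10 edges red] = (1/2)^10, and likewise for blue, so P[monochromatic] = 2·(1/2)^10 = 2^{1 − 10} = 1/512.
Summing: E[X] = C(56, 5) · 2^{1 − 10} = 3819816 · 1/512 = 477477/64.
Numerically: E[X] ≈ 7460.57812.

E[X] = C(56,5)·2^(1−C(5,2)) = 477477/64 ≈ 7460.57812.


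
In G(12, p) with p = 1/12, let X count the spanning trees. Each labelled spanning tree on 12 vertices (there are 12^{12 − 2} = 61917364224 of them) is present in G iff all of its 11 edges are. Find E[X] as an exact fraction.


K_12 has 12^{12 − 2} = 61917364224 labelled spanning trees.
For each such spanning tree H, let X_H = 1 if all 11 edges of H are present in G. Then P[X_H = 1] = p^{11} = (1/12)^{11} = 1/743008370688.
Summing the indicators: E[X] = Σ_H E[X_H] = 61917364224 · p^{11} = 61917364224 · 1/743008370688 = 1/12.
Numerically: E[X] ≈ 0.08333.

E[X] = 61917364224 · (1/12)^{11} = 1/12 ≈ 0.08333.


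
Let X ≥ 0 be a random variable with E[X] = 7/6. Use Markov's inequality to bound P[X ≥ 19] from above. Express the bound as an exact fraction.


μ = E[X] = 7/6, a = 19.
Markov: P[X ≥ 19] ≤ μ/a = (7/6)/19 = 7/114.
Numerically: ≈ 0.06140.
(Since a = 19 > μ = 1.16667, the bound 7/114 is < 1 and informative.)

P[X ≥ 19] ≤ 7/114 ≈ 0.06140.


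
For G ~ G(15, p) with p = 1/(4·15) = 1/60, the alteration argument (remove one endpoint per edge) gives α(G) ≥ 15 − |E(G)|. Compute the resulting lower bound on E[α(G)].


E[|E(G)|] = C(15, 2)·p = 105 · (1/60) = 7/4.
E[α(G)] ≥ n − E[|E(G)|] = 15 − 7/4 = 53/4.
Numerically: ≈ 13.2500.
(This is only a lower bound; the true E[α(G)] may be larger.)

E[α(G)] ≥ 53/4 ≈ 13.2500.


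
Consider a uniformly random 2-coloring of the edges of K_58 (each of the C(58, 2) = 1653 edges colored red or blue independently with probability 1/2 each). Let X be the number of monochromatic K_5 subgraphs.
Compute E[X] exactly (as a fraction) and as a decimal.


Let X = Σ_S X_S over the C(58, 5) = 4582116 subsets S of size 5, where X_S = 1 if the K_5 on S is monochromatic.
For a fixed S, the K_5 on S has C(5, 2) = 10 edges. P[all 10 edges red] = (1/2)^10, and likewise for blue, so P[monochromatic] = 2·(1/2)^10 = 2^{1 − 10} = 1/512.
Summing: E[X] = C(58, 5) · 2^{1 − 10} = 4582116 · 1/512 = 1145529/128.
Numerically: E[X] ≈ 8949.445.

E[X] = C(58,5)·2^(1−C(5,2)) = 1145529/128 ≈ 8949.445.


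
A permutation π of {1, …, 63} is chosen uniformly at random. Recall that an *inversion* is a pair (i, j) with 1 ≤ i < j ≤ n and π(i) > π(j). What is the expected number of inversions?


Write X = Σ X_I over the C(63, 2) = 1953 pairs i < j, with X_I the indicator of one inversion.
There are 1953 indicators.
For each fixed pair i < j, the values π(i) and π(j) are two distinct elements of {1, …, 63} in uniformly random order; by symmetry P[π(i) > π(j)] = 1/2.
By linearity: E[X] = 1953 · (1/2) = C(63, 2) · (1/2) = 1953/2 = 1953/2 ≈ 976.500000.

E[X] = 1953/2 = 976.500000.


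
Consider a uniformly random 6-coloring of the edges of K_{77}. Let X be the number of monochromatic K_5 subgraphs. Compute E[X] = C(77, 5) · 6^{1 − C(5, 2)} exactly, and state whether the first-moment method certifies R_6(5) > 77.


E[X] = C(77, 5) · 6^{1 − 10} = 19757815 · 6^{−9} = 19757815/10077696.
As a reduced fraction: E[X] = 19757815/10077696 ≈ 1.960549.
Is E[X] < 1? NO.
Since E[X] ≥ 1, the first-moment bound is inconclusive at n = 77; it does NOT by itself certify R_6(5) > 77.

E[X] = 19757815/10077696 ≈ 1.960549; E[X] ≥ 1; first-moment method inconclusive here.
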